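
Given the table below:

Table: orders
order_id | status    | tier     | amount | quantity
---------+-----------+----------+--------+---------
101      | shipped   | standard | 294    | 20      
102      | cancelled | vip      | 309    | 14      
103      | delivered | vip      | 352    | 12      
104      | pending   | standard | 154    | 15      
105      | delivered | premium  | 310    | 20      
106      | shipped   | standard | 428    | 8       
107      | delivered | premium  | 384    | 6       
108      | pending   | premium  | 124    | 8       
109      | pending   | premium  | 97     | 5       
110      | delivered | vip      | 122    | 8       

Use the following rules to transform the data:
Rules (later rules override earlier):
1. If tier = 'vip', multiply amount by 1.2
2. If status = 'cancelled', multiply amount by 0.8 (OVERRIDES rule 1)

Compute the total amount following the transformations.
2607.0

Step 1: Rule 2 takes priority for records with status = 'cancelled'
  - 1 records: 309 × 0.8 = 247.2
Step 2: Rule 1 applies to remaining records with tier = 'vip'
  - 2 records: 474 × 1.2 = 568.8
Step 3: Other records unchanged: 1791
Step 4: Final sum = 247.2 + 568.8 + 1791 = 2607.0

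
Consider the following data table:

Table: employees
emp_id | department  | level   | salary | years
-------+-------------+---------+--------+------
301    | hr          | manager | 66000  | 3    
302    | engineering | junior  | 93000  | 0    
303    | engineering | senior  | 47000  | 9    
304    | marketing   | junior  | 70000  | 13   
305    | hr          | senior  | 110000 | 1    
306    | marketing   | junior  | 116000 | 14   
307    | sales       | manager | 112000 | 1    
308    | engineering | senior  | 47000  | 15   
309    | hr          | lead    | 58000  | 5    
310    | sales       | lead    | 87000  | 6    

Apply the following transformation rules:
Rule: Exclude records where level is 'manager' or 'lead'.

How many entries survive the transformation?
6

Step 1: Count records to exclude
  - 2 (manager) + 2 (lead) = 4 records
Step 2: Total records: 10
Step 3: Remaining = 10 - 4 = 6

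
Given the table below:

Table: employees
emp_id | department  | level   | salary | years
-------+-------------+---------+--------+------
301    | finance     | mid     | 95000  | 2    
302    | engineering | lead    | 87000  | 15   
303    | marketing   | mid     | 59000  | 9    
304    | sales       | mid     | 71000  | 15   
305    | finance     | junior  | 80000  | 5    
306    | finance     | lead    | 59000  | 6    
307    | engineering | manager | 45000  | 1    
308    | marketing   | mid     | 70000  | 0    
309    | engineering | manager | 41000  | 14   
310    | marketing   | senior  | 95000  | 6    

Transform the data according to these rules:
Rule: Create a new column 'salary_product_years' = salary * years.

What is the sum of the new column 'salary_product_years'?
5034000

Step 1: For each record, compute salary * years
Example calculations:
  95000 * 2 = 190000
  87000 * 15 = 1305000
  59000 * 9 = 531000
  ...
Step 2: Sum all derived values
Step 3: Total = 5034000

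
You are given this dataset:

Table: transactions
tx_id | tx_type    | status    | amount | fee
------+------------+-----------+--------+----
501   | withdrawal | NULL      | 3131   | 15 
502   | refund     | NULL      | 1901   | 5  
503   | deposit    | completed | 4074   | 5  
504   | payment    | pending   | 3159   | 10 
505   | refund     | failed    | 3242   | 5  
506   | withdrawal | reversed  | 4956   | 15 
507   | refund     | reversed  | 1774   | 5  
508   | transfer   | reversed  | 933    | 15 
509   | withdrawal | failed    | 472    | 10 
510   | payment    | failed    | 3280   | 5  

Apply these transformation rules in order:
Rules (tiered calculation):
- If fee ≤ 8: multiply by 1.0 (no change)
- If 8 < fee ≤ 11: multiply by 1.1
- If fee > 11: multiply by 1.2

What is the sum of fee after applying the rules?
101.0

Step 1: Tier 1 (fee ≤ 8): 5 records, sum = 25 × 1.0 = 25.0
Step 2: Tier 2 (8 < fee ≤ 11): 2 records, sum = 20 × 1.1 = 22.0
Step 3: Tier 3 (fee > 11): 3 records, sum = 45 × 1.2 = 54.0
Step 4: Final sum = 25.0 + 22.0 + 54.0 = 101.0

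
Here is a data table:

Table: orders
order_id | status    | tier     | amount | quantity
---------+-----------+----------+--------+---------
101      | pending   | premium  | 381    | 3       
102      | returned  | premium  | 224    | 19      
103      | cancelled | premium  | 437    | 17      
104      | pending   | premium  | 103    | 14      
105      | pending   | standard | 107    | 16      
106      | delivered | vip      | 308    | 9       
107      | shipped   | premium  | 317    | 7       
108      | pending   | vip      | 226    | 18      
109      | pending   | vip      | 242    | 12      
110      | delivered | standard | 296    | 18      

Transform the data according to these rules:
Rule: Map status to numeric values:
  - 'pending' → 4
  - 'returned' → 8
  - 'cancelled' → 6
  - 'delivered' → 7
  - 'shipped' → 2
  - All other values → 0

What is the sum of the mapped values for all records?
50

Step 1: Apply mapping to each record
Step 2: Count by status:
  'pending': 5 records × 4 = 20
  'returned': 1 records × 8 = 8
  'cancelled': 1 records × 6 = 6
  'delivered': 2 records × 7 = 14
  'shipped': 1 records × 2 = 2
Step 3: Sum all mapped values = 50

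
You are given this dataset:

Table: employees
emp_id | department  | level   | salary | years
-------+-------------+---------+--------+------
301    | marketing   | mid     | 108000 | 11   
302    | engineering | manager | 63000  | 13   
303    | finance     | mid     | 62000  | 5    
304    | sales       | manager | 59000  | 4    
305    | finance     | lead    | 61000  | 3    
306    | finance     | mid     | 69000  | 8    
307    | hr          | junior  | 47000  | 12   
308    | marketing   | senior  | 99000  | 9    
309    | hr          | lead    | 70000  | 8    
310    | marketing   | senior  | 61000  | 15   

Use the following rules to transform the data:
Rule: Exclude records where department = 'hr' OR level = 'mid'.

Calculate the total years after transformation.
44

Step 1: Find records where department = 'hr' OR level = 'mid'
Step 2: 5 records match, summing to 44
Step 3: Original sum: 88
Step 4: Remaining sum = 88 - 44 = 44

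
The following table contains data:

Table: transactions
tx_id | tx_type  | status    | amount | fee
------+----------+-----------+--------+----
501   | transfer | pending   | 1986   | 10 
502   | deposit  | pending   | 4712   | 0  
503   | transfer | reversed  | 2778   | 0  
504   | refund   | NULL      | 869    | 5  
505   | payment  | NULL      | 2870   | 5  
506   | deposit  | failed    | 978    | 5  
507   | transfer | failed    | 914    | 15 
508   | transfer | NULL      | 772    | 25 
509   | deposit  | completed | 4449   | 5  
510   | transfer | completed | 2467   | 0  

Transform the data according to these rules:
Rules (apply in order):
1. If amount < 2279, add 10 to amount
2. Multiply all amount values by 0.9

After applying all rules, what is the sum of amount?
20560.5

Step 1: Apply Rule 1 - Add 10 to records with amount < 2279
  - 5 records affected: 5519 + (5 × 10) = 5569
  - Unaffected records: 17276
  - Sum after Rule 1: 22845
Step 2: Apply Rule 2 - Multiply all by 0.9
  - 22845 × 0.9 = 20560.5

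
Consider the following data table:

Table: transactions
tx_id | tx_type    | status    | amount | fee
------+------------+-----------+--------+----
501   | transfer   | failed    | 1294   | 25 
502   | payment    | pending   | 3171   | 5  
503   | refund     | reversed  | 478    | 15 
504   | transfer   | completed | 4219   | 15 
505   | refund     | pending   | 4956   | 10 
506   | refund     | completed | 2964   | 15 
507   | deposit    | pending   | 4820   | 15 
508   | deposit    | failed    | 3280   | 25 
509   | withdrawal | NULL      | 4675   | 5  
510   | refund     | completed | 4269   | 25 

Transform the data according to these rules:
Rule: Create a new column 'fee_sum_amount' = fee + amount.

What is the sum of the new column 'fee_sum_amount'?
34281

Step 1: For each record, compute fee + amount
Example calculations:
  25 + 1294 = 1319
  5 + 3171 = 3176
  15 + 478 = 493
  ...
Step 2: Sum all derived values
Step 3: Total = 34281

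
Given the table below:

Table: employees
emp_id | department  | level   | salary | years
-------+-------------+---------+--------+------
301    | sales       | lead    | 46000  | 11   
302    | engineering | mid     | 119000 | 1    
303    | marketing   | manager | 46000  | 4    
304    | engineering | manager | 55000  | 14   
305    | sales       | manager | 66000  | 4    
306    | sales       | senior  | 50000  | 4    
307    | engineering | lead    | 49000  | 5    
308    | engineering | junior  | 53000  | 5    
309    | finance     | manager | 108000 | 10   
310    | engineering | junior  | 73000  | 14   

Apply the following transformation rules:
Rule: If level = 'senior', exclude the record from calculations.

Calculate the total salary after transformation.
615000

Step 1: Identify records where level = 'senior'
Step 2: The excluded records sum to 50000
Step 3: Original total salary = 665000
Step 4: Remaining total = 665000 - 50000 = 615000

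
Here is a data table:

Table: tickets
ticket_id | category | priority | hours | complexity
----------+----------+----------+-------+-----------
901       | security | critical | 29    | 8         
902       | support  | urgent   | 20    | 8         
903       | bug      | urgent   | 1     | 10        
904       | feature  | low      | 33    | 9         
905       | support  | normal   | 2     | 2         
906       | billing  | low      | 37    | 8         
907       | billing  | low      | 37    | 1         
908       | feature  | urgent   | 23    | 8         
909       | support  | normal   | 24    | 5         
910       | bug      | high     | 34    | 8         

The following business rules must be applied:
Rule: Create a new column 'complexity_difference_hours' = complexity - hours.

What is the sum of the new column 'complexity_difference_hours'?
-173

Step 1: For each record, compute complexity - hours
Example calculations:
  8 - 29 = -21
  8 - 20 = -12
  10 - 1 = 9
  ...
Step 2: Sum all derived values
Step 3: Total = -173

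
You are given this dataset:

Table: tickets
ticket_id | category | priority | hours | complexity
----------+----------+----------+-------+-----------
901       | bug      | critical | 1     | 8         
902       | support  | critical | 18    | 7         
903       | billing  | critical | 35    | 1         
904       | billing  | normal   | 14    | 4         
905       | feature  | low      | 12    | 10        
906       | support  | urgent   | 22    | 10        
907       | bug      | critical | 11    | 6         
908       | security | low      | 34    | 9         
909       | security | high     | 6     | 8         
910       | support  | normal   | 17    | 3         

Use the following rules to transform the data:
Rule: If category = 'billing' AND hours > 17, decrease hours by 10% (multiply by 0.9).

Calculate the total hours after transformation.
166.5

Step 1: Find records where category = 'billing' AND hours > 17
Step 2: 1 records match, summing to 35
Step 3: After multiplier: 35 × 0.9 = 31.5
Step 4: Unaffected records sum: 135
Step 5: Final sum = 31.5 + 135 = 166.5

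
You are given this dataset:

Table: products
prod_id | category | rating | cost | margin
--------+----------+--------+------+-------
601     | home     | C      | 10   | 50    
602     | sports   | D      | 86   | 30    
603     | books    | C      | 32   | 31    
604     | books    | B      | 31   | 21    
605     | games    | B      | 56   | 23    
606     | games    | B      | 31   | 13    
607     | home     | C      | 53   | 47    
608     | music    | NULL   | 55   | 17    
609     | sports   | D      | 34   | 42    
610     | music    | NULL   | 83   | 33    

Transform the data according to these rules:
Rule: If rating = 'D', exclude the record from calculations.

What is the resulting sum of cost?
351

Step 1: Identify records where rating = 'D'
Step 2: The excluded records sum to 120
Step 3: Original total cost = 471
Step 4: Remaining total = 471 - 120 = 351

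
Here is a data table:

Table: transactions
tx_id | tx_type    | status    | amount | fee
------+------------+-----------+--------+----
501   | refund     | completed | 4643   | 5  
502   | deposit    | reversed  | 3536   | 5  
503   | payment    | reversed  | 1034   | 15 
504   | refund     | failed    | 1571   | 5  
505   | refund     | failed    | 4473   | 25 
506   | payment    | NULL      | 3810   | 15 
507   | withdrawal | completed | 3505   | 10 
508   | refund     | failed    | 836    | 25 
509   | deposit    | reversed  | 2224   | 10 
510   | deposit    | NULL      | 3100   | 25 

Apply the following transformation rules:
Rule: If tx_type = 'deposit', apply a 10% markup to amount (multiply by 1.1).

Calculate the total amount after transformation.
29618.0

Step 1: Records with tx_type = 'deposit' have total amount = 8860
Step 2: Apply multiplier: 8860 × 1.1 = 9746.0
Step 3: Other records total: 19872
Step 4: Final sum = 9746.0 + 19872 = 29618.0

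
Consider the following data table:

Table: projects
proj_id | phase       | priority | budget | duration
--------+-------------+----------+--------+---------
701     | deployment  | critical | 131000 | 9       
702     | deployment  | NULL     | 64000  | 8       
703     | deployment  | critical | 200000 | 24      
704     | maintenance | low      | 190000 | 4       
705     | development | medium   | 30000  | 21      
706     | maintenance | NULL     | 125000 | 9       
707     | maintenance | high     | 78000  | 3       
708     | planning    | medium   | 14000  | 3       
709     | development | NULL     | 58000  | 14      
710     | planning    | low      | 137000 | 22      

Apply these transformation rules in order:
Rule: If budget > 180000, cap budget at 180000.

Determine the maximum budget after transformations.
180000

Step 1: Original maximum budget = 200000
Step 2: Apply cap at 180000
Step 3: 2 records had budget > 180000 and were capped
Step 4: Maximum after transformation = 180000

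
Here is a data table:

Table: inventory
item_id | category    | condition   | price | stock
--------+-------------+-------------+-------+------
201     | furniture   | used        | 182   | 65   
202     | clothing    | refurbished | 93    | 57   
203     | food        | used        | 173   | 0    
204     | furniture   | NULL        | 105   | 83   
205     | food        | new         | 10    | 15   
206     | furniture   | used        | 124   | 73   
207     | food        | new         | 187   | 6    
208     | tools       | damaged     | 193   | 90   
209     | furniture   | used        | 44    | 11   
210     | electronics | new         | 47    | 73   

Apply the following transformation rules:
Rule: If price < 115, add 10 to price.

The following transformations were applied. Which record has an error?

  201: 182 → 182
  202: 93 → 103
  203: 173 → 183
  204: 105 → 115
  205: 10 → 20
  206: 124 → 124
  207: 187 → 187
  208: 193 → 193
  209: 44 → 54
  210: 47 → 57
Record 203 has an error. The correct transformed value should be 173, not 183.

Step 1: Check each record against the rule
Step 2: Record 203 has price = 173
Step 3: Since 173 >= 115, the bonus should not have been applied
Step 4: Correct value = 173, but claimed value = 183
Conclusion: Record 203 has the error.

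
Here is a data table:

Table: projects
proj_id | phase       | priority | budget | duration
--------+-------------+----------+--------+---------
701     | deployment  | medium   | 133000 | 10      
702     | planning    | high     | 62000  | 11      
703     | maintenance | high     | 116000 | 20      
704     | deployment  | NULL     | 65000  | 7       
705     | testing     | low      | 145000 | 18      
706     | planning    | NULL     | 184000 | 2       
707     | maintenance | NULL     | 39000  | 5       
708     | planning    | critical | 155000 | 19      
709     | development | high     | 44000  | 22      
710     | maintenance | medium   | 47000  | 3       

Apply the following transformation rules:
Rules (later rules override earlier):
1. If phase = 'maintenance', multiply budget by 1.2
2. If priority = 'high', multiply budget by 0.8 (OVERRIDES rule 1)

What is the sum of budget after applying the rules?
962800.0

Step 1: Rule 2 takes priority for records with priority = 'high'
  - 3 records: 222000 × 0.8 = 177600.0
Step 2: Rule 1 applies to remaining records with phase = 'maintenance'
  - 2 records: 86000 × 1.2 = 103200.0
Step 3: Other records unchanged: 682000
Step 4: Final sum = 177600.0 + 103200.0 + 682000 = 962800.0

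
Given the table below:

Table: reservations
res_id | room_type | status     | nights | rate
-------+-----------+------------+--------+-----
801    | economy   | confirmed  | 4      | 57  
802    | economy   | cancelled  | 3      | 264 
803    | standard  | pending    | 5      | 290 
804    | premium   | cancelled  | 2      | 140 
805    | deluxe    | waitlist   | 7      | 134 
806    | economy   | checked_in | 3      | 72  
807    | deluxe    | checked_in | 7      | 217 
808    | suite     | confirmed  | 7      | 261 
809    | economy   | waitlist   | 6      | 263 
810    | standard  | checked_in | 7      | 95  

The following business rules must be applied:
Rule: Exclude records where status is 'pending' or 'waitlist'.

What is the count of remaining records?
7

Step 1: Count records to exclude
  - 1 (pending) + 2 (waitlist) = 3 records
Step 2: Total records: 10
Step 3: Remaining = 10 - 3 = 7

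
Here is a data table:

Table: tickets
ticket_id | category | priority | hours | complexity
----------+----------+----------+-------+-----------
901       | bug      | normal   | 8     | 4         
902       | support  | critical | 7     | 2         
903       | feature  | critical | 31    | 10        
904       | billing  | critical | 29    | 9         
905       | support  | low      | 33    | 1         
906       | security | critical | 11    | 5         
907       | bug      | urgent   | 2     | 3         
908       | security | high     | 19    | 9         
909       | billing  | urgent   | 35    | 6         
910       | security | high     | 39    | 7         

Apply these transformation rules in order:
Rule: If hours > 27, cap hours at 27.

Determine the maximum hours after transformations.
27

Step 1: Original maximum hours = 39
Step 2: Apply cap at 27
Step 3: 5 records had hours > 27 and were capped
Step 4: Maximum after transformation = 27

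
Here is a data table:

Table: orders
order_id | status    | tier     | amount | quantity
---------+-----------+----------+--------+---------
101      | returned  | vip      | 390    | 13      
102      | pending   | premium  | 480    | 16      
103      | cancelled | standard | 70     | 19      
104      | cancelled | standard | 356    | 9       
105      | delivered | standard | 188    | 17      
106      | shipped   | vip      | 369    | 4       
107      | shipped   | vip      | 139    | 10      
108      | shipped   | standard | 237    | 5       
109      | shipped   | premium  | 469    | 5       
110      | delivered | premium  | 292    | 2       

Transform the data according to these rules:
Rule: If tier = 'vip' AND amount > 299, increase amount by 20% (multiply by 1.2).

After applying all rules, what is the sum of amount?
3141.8

Step 1: Find records where tier = 'vip' AND amount > 299
Step 2: 2 records match, summing to 759
Step 3: After multiplier: 759 × 1.2 = 910.8
Step 4: Unaffected records sum: 2231
Step 5: Final sum = 910.8 + 2231 = 3141.8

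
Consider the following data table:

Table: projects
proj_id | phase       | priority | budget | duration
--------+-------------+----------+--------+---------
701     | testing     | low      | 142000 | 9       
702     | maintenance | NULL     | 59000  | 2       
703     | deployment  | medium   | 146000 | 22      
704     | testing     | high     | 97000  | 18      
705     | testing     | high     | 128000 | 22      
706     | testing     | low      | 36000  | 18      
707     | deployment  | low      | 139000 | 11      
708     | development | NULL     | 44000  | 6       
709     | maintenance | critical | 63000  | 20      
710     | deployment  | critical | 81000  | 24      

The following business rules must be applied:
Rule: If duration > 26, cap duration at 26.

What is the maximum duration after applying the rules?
24

Step 1: Original maximum duration = 24
Step 2: Check cap of 26 against maximum
Step 3: No records exceed the cap (max 24 <= cap 26), so no capping applies
Step 4: Maximum after transformation = 24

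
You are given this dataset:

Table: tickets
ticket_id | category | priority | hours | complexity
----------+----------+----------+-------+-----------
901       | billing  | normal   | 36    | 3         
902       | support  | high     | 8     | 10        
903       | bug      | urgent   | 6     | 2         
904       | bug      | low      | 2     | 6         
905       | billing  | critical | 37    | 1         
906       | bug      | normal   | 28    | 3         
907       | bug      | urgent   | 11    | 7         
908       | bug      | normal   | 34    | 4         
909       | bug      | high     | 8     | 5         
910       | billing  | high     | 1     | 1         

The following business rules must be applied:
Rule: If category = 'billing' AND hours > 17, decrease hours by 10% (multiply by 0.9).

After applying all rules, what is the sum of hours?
163.7

Step 1: Find records where category = 'billing' AND hours > 17
Step 2: 2 records match, summing to 73
Step 3: After multiplier: 73 × 0.9 = 65.7
Step 4: Unaffected records sum: 98
Step 5: Final sum = 65.7 + 98 = 163.7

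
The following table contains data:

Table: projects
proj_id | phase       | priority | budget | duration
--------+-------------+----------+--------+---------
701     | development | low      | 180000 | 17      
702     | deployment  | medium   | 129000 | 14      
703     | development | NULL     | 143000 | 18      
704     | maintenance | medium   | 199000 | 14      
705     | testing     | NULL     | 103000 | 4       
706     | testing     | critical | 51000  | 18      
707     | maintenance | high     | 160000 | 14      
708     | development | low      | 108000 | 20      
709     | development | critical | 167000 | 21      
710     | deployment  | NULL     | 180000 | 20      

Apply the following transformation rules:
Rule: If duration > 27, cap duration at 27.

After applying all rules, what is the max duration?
21

Step 1: Original maximum duration = 21
Step 2: Check cap of 27 against maximum
Step 3: No records exceed the cap (max 21 <= cap 27), so no capping applies
Step 4: Maximum after transformation = 21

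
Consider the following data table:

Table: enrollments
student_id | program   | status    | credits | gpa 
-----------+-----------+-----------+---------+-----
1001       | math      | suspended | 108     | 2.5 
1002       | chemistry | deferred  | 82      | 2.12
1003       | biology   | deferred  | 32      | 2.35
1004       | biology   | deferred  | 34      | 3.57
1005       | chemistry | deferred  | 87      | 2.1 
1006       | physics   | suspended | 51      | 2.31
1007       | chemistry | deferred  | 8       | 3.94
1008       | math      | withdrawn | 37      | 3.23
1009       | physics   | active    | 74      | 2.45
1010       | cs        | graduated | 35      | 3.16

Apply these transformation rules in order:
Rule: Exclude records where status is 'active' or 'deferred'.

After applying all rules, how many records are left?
4

Step 1: Count records to exclude
  - 1 (active) + 5 (deferred) = 6 records
Step 2: Total records: 10
Step 3: Remaining = 10 - 6 = 4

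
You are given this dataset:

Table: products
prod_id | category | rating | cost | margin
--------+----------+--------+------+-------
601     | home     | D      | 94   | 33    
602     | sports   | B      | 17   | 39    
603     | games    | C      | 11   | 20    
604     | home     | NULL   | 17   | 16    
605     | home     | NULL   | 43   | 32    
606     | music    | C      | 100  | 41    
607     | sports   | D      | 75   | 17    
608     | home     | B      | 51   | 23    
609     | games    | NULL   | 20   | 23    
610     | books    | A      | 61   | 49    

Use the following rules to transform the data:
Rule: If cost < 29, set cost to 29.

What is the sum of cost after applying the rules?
540

Step 1: 4 records have cost < 29
Step 2: These records originally summed to 65
Step 3: After setting to minimum: 4 × 29 = 116
Step 4: Unaffected records sum: 424
Step 5: Final sum = 116 + 424 = 540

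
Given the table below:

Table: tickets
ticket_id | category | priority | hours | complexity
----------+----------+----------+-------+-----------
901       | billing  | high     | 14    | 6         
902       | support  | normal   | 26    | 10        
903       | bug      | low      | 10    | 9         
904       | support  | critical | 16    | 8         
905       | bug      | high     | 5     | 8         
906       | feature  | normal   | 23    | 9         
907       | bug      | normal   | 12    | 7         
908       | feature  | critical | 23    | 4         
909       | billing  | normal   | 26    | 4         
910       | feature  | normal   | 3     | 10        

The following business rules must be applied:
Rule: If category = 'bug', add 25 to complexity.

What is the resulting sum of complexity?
150

Step 1: Count records where category = 'bug': 3
Step 2: Total bonus added: 3 × 25 = 75
Step 3: Original sum of complexity: 75
Step 4: Final sum = 75 + 75 = 150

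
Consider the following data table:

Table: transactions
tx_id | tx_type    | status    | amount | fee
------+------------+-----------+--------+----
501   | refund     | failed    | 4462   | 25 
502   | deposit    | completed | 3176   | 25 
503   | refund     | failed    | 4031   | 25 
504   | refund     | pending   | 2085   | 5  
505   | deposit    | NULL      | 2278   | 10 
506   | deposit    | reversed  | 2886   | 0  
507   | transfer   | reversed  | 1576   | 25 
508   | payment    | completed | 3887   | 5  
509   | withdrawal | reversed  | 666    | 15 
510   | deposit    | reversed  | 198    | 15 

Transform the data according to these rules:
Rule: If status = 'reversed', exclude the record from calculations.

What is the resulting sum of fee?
95

Step 1: Identify records where status = 'reversed'
Step 2: The excluded records sum to 55
Step 3: Original total fee = 150
Step 4: Remaining total = 150 - 55 = 95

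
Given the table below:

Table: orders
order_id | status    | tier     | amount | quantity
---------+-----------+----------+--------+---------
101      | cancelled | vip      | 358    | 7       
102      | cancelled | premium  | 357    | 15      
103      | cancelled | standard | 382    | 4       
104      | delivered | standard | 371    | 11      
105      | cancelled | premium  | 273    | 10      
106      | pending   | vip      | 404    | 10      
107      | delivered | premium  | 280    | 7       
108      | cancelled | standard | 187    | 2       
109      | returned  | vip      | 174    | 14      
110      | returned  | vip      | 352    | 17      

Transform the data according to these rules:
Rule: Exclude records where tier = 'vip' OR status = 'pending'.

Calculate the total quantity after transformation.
49

Step 1: Find records where tier = 'vip' OR status = 'pending'
Step 2: 4 records match, summing to 48
Step 3: Original sum: 97
Step 4: Remaining sum = 97 - 48 = 49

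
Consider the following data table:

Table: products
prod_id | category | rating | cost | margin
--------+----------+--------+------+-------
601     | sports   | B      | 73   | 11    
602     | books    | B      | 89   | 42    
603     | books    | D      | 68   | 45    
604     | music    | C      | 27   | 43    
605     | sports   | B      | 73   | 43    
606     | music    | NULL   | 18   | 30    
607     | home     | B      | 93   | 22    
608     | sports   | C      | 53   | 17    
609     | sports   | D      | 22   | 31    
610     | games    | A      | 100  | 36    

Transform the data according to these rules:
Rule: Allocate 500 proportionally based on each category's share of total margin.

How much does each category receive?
books: 135.94, games: 56.25, home: 34.38, music: 114.06, sports: 159.38

Step 1: Calculate total margin = 320
Step 2: Calculate each category's proportion:
  books: 87/320 = 27.19% → 135.94
  games: 36/320 = 11.25% → 56.25
  home: 22/320 = 6.88% → 34.38
  music: 73/320 = 22.81% → 114.06
  sports: 102/320 = 31.87% → 159.38
Step 3: Verify: sum of allocations ≈ 500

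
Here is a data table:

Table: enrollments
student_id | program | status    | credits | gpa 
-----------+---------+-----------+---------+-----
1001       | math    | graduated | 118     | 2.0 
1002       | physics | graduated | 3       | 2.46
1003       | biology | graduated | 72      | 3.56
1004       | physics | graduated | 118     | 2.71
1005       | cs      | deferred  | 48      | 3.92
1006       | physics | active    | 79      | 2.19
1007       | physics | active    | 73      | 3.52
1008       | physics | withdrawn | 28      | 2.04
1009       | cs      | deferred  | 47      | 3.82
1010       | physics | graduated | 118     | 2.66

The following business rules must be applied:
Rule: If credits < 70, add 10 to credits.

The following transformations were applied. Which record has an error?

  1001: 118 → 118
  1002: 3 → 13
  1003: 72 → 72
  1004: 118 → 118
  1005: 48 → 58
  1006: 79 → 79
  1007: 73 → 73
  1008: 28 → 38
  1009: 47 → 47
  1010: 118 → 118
Record 1009 has an error. The correct transformed value should be 57, not 47.

Step 1: Check each record against the rule
Step 2: Record 1009 has credits = 47
Step 3: Since 47 < 70, the bonus should have been applied
Step 4: Correct value = 57, but claimed value = 47
Conclusion: Record 1009 has the error.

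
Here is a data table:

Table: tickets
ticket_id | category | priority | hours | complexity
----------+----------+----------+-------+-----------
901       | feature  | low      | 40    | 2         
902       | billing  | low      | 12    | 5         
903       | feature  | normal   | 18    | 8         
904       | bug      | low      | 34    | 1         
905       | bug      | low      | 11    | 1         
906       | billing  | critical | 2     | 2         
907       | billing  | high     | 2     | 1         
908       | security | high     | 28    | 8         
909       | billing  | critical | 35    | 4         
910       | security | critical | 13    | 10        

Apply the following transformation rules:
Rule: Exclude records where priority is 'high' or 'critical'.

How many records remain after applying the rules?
5

Step 1: Count records to exclude
  - 2 (high) + 3 (critical) = 5 records
Step 2: Total records: 10
Step 3: Remaining = 10 - 5 = 5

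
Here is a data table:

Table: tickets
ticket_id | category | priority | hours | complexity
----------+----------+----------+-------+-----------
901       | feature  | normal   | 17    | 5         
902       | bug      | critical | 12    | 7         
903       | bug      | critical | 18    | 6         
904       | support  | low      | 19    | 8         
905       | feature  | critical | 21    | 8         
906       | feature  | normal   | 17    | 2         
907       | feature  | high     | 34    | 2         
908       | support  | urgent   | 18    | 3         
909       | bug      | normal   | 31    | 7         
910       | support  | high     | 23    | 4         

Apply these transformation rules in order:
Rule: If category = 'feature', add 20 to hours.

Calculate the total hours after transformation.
290

Step 1: Count records where category = 'feature': 4
Step 2: Total bonus added: 4 × 20 = 80
Step 3: Original sum of hours: 210
Step 4: Final sum = 210 + 80 = 290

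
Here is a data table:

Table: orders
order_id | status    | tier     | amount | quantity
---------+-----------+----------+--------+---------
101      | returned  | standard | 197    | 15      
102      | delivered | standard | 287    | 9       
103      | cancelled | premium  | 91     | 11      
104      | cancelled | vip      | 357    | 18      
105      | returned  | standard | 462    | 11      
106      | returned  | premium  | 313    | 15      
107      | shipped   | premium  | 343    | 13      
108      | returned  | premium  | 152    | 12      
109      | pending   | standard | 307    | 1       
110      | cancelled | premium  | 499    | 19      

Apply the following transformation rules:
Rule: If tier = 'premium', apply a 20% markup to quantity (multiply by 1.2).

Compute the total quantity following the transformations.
138.0

Step 1: Records with tier = 'premium' have total quantity = 70
Step 2: Apply multiplier: 70 × 1.2 = 84.0
Step 3: Other records total: 54
Step 4: Final sum = 84.0 + 54 = 138.0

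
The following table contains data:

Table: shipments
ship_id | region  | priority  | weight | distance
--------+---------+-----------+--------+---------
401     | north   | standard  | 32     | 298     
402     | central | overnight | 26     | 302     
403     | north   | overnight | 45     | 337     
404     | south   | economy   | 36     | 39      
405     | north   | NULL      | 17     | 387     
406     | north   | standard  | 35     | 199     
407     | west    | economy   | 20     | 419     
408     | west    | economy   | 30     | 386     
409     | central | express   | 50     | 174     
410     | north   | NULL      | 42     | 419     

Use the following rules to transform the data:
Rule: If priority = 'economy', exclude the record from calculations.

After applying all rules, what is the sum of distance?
2116

Step 1: Identify records where priority = 'economy'
Step 2: The excluded records sum to 844
Step 3: Original total distance = 2960
Step 4: Remaining total = 2960 - 844 = 2116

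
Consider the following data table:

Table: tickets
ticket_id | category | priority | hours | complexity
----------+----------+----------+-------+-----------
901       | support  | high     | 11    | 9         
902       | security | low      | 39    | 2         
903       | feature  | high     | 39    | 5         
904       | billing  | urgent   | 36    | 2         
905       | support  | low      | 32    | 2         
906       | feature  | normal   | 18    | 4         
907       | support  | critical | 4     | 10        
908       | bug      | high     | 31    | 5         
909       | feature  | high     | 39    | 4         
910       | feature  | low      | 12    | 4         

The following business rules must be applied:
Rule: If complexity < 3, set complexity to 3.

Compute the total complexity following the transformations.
50

Step 1: 3 records have complexity < 3
Step 2: These records originally summed to 6
Step 3: After setting to minimum: 3 × 3 = 9
Step 4: Unaffected records sum: 41
Step 5: Final sum = 9 + 41 = 50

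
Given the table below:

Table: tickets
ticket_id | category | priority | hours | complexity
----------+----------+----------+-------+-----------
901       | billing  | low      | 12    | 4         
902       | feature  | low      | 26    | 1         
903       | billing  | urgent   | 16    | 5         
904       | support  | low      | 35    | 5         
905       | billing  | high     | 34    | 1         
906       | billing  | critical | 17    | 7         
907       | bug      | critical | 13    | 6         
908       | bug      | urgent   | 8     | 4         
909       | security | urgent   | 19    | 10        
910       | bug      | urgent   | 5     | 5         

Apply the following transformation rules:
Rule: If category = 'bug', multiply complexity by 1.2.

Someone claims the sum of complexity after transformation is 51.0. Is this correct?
Yes, the result is correct.

Step 1: Calculate the correct sum after transformation
Step 2: Apply multiplier 1.2 to records where category = 'bug'
Step 3: Correct result = 51.0
Step 4: Claimed result = 51.0
Step 5: 51.0 = 51.0 ✓
Conclusion: The claimed result is correct.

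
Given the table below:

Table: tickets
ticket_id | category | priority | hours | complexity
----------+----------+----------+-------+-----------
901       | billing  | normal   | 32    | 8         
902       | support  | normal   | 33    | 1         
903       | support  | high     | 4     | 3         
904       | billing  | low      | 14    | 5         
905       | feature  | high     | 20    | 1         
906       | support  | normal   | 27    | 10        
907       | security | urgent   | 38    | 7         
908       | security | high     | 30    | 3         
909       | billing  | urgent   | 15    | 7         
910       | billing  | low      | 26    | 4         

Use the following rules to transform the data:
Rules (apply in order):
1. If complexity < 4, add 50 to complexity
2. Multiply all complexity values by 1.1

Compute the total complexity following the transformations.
273.9

Step 1: Apply Rule 1 - Add 50 to records with complexity < 4
  - 4 records affected: 8 + (4 × 50) = 208
  - Unaffected records: 41
  - Sum after Rule 1: 249
Step 2: Apply Rule 2 - Multiply all by 1.1
  - 249 × 1.1 = 273.9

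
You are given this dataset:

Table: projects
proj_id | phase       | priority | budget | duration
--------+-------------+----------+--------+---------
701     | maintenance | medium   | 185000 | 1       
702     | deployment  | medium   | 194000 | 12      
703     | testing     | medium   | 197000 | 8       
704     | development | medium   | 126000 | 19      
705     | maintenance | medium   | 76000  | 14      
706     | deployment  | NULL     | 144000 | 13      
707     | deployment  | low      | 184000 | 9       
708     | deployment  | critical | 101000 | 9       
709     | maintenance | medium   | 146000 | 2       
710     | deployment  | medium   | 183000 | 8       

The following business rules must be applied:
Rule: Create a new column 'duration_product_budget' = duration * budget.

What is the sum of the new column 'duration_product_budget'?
13740000

Step 1: For each record, compute duration * budget
Example calculations:
  1 * 185000 = 185000
  12 * 194000 = 2328000
  8 * 197000 = 1576000
  ...
Step 2: Sum all derived values
Step 3: Total = 13740000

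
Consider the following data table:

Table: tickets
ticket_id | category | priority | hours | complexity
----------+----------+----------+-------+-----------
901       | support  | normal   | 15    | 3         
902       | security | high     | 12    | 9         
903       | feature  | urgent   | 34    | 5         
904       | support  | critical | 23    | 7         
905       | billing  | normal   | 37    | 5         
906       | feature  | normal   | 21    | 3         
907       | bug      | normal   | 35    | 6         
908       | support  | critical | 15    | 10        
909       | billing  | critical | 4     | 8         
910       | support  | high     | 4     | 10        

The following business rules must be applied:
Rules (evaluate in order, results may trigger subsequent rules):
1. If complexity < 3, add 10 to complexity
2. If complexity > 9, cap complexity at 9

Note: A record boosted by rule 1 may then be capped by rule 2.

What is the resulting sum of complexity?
64

Step 1: Apply rule 1 to records with complexity < 3
  - 0 records get bonus of 10
  - Of these, 0 records then exceed 9 and get capped
Step 2: Apply rule 2 to records with complexity > 9
  - 2 records (original) are capped
Step 3: Calculate final sum = 64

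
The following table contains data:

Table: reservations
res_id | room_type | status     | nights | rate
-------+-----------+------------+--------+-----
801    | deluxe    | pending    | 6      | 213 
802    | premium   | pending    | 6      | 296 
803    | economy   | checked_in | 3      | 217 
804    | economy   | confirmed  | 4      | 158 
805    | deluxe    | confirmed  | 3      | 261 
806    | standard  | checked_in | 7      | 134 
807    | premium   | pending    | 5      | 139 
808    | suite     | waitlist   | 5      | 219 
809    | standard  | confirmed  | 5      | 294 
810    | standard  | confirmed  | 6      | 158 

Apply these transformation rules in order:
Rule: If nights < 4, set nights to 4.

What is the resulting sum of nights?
52

Step 1: 2 records have nights < 4
Step 2: These records originally summed to 6
Step 3: After setting to minimum: 2 × 4 = 8
Step 4: Unaffected records sum: 44
Step 5: Final sum = 8 + 44 = 52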